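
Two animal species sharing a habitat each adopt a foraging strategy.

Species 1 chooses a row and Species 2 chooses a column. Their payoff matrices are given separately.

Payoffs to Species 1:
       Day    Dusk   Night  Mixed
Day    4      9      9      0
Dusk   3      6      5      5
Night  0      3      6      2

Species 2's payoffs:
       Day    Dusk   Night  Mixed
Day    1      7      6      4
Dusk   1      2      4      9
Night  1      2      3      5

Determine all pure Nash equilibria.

Species 1 against Day: payoffs 4, 3, 0 → best response Day.
Species 1 against Dusk: payoffs 9, 6, 3 → best response Day.
Species 1 against Night: payoffs 9, 5, 6 → best response Day.
Species 1 against Mixed: payoffs 0, 5, 2 → best response Dusk.
Species 2 against Day: payoffs 1, 7, 6, 4 → best response Dusk.
Species 2 against Dusk: payoffs 1, 2, 4, 9 → best response Mixed.
Species 2 against Night: payoffs 1, 2, 3, 5 → best response Mixed.
Mutual best responses: (Day, Dusk); (Dusk, Mixed).

(Day, Dusk), (Dusk, Mixed)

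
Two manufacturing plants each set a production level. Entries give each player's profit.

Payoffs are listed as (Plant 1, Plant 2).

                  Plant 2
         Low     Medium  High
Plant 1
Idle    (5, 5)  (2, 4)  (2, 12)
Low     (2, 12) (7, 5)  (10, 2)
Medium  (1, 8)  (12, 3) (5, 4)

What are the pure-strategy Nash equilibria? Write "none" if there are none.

For each strategy profile, look for a profitable unilateral deviation.
(Idle, Low): Plant 2 can switch to High (5 → 12). Not NE.
(Idle, Medium): Plant 1 can switch to Low (2 → 7). Not NE.
(Idle, High): Plant 1 can switch to Low (2 → 10). Not NE.
(Low, Low): Plant 1 can switch to Idle (2 → 5). Not NE.
(Low, Medium): Plant 1 can switch to Medium (7 → 12). Not NE.
(Low, High): Plant 2 can switch to Low (2 → 12). Not NE.
(Medium, Low): Plant 1 can switch to Idle (1 → 5). Not NE.
(Medium, Medium): Plant 2 can switch to Low (3 → 8). Not NE.
(The remaining 1 profile has a profitable deviation by the same check.)

No pure-strategy Nash equilibrium.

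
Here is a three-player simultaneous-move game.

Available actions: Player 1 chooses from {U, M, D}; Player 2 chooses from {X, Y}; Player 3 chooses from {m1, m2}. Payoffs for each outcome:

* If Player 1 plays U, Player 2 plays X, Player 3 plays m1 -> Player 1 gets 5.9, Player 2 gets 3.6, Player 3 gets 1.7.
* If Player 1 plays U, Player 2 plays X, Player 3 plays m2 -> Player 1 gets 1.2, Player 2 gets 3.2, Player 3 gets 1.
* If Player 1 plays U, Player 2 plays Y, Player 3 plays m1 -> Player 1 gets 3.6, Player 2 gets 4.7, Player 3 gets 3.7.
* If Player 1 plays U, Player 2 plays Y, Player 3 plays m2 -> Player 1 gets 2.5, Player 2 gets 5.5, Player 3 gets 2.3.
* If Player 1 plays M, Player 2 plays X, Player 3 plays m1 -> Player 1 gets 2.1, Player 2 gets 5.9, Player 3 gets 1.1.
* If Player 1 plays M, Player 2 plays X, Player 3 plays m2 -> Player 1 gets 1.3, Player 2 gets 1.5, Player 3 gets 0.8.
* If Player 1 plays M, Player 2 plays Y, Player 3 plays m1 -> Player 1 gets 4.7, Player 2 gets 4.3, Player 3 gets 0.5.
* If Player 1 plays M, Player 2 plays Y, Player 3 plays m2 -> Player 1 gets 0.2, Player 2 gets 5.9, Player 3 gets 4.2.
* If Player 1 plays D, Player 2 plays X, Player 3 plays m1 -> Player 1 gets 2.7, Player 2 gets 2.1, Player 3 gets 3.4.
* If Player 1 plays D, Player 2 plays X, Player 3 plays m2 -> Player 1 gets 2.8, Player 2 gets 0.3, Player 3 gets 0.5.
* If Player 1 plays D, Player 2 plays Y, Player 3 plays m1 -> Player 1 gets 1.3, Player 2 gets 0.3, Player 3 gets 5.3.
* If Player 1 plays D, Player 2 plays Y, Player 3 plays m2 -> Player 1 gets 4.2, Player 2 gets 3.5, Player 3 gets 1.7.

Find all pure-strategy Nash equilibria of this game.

Player 1 against (X, m1): payoffs 5.9, 2.1, 2.7 → best response U.
Player 1 against (X, m2): payoffs 1.2, 1.3, 2.8 → best response D.
Player 1 against (Y, m1): payoffs 3.6, 4.7, 1.3 → best response M.
Player 1 against (Y, m2): payoffs 2.5, 0.2, 4.2 → best response D.
Player 2 against (U, m1): payoffs 3.6, 4.7 → best response Y.
Player 2 against (U, m2): payoffs 3.2, 5.5 → best response Y.
Player 2 against (M, m1): payoffs 5.9, 4.3 → best response X.
Player 2 against (M, m2): payoffs 1.5, 5.9 → best response Y.
Player 2 against (D, m1): payoffs 2.1, 0.3 → best response X.
Player 2 against (D, m2): payoffs 0.3, 3.5 → best response Y.
Player 3 against (U, X): payoffs 1.7, 1 → best response m1.
Player 3 against (U, Y): payoffs 3.7, 2.3 → best response m1.
Player 3 against (M, X): payoffs 1.1, 0.8 → best response m1.
Player 3 against (M, Y): payoffs 0.5, 4.2 → best response m2.
Player 3 against (D, X): payoffs 3.4, 0.5 → best response m1.
Player 3 against (D, Y): payoffs 5.3, 1.7 → best response m1.
No profile is a mutual best response for all players.

none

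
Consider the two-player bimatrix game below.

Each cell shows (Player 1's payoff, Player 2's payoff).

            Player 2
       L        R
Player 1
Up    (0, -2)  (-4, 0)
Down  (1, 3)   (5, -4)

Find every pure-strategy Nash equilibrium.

For each player, find the best response to each opponent profile; mutual best responses are the pure NE.
Player 1 against L: payoffs 0, 1 → best response Down.
Player 1 against R: payoffs -4, 5 → best response Down.
Player 2 against Up: payoffs -2, 0 → best response R.
Player 2 against Down: payoffs 3, -4 → best response L.
Mutual best responses: (Down, L).

The unique pure-strategy Nash equilibrium is (Down, L).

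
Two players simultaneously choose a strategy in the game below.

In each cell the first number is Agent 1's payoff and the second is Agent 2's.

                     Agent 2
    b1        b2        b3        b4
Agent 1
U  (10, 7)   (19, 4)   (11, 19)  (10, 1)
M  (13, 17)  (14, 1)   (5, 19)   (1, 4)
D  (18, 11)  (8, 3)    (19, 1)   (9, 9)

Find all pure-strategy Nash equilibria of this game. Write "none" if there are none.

The unique pure-strategy Nash equilibrium is (D, b1).

(U, b1): Agent 1 can switch to M (10 → 13). Not NE.
(U, b2): Agent 2 can switch to b1 (4 → 7). Not NE.
(U, b3): Agent 1 can switch to D (11 → 19). Not NE.
(U, b4): Agent 2 can switch to b1 (1 → 7). Not NE.
(M, b1): Agent 1 can switch to D (13 → 18). Not NE.
(M, b2): Agent 1 can switch to U (14 → 19). Not NE.
(D, b1): Agent 1 gets 18, best alternative 13; Agent 2 gets 11, best alternative 9. No profitable deviation — NE.
(The remaining 5 profiles each have a profitable deviation by the same check.)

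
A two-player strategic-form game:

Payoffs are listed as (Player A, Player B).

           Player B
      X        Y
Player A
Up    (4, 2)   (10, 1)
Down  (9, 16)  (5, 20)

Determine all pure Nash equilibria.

There is no pure-strategy Nash equilibrium.

(Up, X): Player A can switch to Down (4 → 9). Not NE.
(Up, Y): Player B can switch to X (1 → 2). Not NE.
(Down, X): Player B can switch to Y (16 → 20). Not NE.
(Down, Y): Player A can switch to Up (5 → 10). Not NE.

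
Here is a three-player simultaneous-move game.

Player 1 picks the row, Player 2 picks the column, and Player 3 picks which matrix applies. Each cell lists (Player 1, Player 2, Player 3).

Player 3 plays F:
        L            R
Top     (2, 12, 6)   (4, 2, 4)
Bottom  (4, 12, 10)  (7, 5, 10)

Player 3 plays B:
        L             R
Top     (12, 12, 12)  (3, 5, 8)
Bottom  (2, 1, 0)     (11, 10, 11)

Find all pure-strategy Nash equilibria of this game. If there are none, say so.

Player 1 against (L, F): payoffs 2, 4 → best response Bottom.
Player 1 against (L, B): payoffs 12, 2 → best response Top.
Player 1 against (R, F): payoffs 4, 7 → best response Bottom.
Player 1 against (R, B): payoffs 3, 11 → best response Bottom.
Player 2 against (Top, F): payoffs 12, 2 → best response L.
Player 2 against (Top, B): payoffs 12, 5 → best response L.
Player 2 against (Bottom, F): payoffs 12, 5 → best response L.
Player 2 against (Bottom, B): payoffs 1, 10 → best response R.
Player 3 against (Top, L): payoffs 6, 12 → best response B.
Player 3 against (Top, R): payoffs 4, 8 → best response B.
Player 3 against (Bottom, L): payoffs 10, 0 → best response F.
Player 3 against (Bottom, R): payoffs 10, 11 → best response B.
Mutual best responses: (Top, L, B); (Bottom, L, F); (Bottom, R, B).

The pure Nash equilibria are (Top, L, B) and (Bottom, L, F) and (Bottom, R, B).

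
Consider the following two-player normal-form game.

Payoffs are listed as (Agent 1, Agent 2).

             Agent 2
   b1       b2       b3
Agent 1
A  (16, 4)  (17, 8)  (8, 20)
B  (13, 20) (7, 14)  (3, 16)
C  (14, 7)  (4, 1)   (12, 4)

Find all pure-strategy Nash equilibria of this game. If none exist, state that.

Agent 1 against b1: payoffs 16, 13, 14 → best response A.
Agent 1 against b2: payoffs 17, 7, 4 → best response A.
Agent 1 against b3: payoffs 8, 3, 12 → best response C.
Agent 2 against A: payoffs 4, 8, 20 → best response b3.
Agent 2 against B: payoffs 20, 14, 16 → best response b1.
Agent 2 against C: payoffs 7, 1, 4 → best response b1.
No profile is a mutual best response for all players.

This game has no pure Nash equilibrium.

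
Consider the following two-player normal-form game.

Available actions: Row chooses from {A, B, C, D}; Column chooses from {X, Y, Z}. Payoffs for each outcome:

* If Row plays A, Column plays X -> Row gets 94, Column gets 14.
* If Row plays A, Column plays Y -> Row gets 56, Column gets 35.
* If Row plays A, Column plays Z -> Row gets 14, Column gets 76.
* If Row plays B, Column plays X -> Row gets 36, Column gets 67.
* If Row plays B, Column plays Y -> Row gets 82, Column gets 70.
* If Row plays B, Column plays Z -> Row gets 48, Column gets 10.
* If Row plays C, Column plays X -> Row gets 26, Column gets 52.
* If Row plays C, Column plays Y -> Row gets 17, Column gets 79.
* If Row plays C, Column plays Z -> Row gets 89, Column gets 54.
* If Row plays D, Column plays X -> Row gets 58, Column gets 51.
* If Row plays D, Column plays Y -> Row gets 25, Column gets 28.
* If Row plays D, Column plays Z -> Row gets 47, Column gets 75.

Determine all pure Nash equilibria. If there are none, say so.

For each strategy profile, look for a profitable unilateral deviation.
(A, X): Column can switch to Y (14 → 35). Not NE.
(A, Y): Row can switch to B (56 → 82). Not NE.
(A, Z): Row can switch to B (14 → 48). Not NE.
(B, X): Row can switch to A (36 → 94). Not NE.
(B, Y): Row gets 82, best alternative 56; Column gets 70, best alternative 67. No profitable deviation — NE.
(B, Z): Row can switch to C (48 → 89). Not NE.
(C, X): Row can switch to A (26 → 94). Not NE.
(C, Y): Row can switch to A (17 → 56). Not NE.
(C, Z): Column can switch to Y (54 → 79). Not NE.
(The remaining 3 profiles each have a profitable deviation by the same check.)

Pure NE: (B, Y)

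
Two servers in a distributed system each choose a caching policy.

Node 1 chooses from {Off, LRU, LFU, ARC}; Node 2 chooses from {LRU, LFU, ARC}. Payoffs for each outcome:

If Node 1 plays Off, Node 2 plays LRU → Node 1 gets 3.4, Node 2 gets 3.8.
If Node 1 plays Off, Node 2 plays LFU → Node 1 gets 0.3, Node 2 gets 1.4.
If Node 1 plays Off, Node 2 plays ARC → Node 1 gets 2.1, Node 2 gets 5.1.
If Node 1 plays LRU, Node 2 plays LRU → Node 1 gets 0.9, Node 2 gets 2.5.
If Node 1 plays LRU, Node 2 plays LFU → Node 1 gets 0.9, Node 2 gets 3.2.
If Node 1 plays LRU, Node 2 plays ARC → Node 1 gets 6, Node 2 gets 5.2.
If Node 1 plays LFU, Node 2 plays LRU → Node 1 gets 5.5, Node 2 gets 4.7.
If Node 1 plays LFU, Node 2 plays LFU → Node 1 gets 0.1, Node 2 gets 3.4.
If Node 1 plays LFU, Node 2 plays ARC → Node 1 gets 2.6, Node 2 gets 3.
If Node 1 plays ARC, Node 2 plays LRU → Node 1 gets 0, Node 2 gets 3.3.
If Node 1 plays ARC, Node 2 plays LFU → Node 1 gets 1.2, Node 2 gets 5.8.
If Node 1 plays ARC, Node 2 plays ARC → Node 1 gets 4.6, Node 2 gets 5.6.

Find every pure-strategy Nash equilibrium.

Node 1 against LRU: payoffs 3.4, 0.9, 5.5, 0 → best response LFU.
Node 1 against LFU: payoffs 0.3, 0.9, 0.1, 1.2 → best response ARC.
Node 1 against ARC: payoffs 2.1, 6, 2.6, 4.6 → best response LRU.
Node 2 against Off: payoffs 3.8, 1.4, 5.1 → best response ARC.
Node 2 against LRU: payoffs 2.5, 3.2, 5.2 → best response ARC.
Node 2 against LFU: payoffs 4.7, 3.4, 3 → best response LRU.
Node 2 against ARC: payoffs 3.3, 5.8, 5.6 → best response LFU.
Mutual best responses: (LRU, ARC); (LFU, LRU); (ARC, LFU).

Pure-strategy Nash equilibria: (LRU, ARC) and (LFU, LRU) and (ARC, LFU)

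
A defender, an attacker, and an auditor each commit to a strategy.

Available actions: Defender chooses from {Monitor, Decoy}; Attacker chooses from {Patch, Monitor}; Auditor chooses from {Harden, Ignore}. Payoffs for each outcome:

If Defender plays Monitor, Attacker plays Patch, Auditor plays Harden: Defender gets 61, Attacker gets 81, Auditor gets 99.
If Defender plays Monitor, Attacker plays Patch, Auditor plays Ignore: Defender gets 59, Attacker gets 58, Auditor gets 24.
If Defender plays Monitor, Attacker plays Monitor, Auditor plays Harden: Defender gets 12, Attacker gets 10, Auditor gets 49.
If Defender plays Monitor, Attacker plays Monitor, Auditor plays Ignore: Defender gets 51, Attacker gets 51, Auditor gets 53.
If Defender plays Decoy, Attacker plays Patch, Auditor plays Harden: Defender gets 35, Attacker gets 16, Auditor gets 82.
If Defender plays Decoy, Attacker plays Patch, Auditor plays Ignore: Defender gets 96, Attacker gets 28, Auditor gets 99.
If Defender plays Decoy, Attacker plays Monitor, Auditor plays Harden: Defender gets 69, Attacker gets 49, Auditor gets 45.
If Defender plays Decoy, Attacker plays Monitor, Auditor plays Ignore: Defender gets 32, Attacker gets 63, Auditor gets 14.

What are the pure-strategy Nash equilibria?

Check each profile: it is a Nash equilibrium iff no player can strictly gain by switching unilaterally.
(Monitor, Patch, Harden): Defender gets 61, best alternative 35; Attacker gets 81, best alternative 10; Auditor gets 99, best alternative 24. No profitable deviation — NE.
(Monitor, Patch, Ignore): Defender can switch to Decoy (59 → 96). Not NE.
(Monitor, Monitor, Harden): Defender can switch to Decoy (12 → 69). Not NE.
(Monitor, Monitor, Ignore): Attacker can switch to Patch (51 → 58). Not NE.
(Decoy, Patch, Harden): Defender can switch to Monitor (35 → 61). Not NE.
(Decoy, Patch, Ignore): Attacker can switch to Monitor (28 → 63). Not NE.
(Decoy, Monitor, Harden): Defender gets 69, best alternative 12; Attacker gets 49, best alternative 16; Auditor gets 45, best alternative 14. No profitable deviation — NE.
(Decoy, Monitor, Ignore): Defender can switch to Monitor (32 → 51). Not NE.

(Monitor, Patch, Harden); (Decoy, Monitor, Harden)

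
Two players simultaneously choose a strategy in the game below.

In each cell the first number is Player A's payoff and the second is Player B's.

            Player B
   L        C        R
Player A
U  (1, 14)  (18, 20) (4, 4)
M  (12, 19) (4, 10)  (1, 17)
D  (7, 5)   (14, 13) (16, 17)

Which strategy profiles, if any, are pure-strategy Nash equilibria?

Check each profile: it is a Nash equilibrium iff no player can strictly gain by switching unilaterally.
(U, L): Player A can switch to M (1 → 12). Not NE.
(U, C): Player A gets 18, best alternative 14; Player B gets 20, best alternative 14. No profitable deviation — NE.
(U, R): Player A can switch to D (4 → 16). Not NE.
(M, L): Player A gets 12, best alternative 7; Player B gets 19, best alternative 17. No profitable deviation — NE.
(M, C): Player A can switch to U (4 → 18). Not NE.
(M, R): Player A can switch to U (1 → 4). Not NE.
(D, L): Player A can switch to M (7 → 12). Not NE.
(D, C): Player A can switch to U (14 → 18). Not NE.
(D, R): Player A gets 16, best alternative 4; Player B gets 17, best alternative 13. No profitable deviation — NE.

The pure Nash equilibria are (U, C), (M, L), (D, R).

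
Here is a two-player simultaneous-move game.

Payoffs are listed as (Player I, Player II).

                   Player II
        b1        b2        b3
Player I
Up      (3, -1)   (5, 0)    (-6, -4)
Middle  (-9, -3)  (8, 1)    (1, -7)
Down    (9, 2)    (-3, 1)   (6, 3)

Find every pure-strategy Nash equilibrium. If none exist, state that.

(Middle, b2), (Down, b3)

Player I against b1: payoffs 3, -9, 9 → best response Down.
Player I against b2: payoffs 5, 8, -3 → best response Middle.
Player I against b3: payoffs -6, 1, 6 → best response Down.
Player II against Up: payoffs -1, 0, -4 → best response b2.
Player II against Middle: payoffs -3, 1, -7 → best response b2.
Player II against Down: payoffs 2, 1, 3 → best response b3.
Mutual best responses: (Middle, b2); (Down, b3).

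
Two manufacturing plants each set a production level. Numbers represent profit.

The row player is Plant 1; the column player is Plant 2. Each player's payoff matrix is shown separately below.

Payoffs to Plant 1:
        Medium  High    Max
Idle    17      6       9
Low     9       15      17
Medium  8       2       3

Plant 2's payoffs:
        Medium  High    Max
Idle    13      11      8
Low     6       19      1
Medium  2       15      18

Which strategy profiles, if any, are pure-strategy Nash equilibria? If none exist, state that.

(Idle, Medium) and (Low, High)

Plant 1 against Medium: payoffs 17, 9, 8 → best response Idle.
Plant 1 against High: payoffs 6, 15, 2 → best response Low.
Plant 1 against Max: payoffs 9, 17, 3 → best response Low.
Plant 2 against Idle: payoffs 13, 11, 8 → best response Medium.
Plant 2 against Low: payoffs 6, 19, 1 → best response High.
Plant 2 against Medium: payoffs 2, 15, 18 → best response Max.
Mutual best responses: (Idle, Medium); (Low, High).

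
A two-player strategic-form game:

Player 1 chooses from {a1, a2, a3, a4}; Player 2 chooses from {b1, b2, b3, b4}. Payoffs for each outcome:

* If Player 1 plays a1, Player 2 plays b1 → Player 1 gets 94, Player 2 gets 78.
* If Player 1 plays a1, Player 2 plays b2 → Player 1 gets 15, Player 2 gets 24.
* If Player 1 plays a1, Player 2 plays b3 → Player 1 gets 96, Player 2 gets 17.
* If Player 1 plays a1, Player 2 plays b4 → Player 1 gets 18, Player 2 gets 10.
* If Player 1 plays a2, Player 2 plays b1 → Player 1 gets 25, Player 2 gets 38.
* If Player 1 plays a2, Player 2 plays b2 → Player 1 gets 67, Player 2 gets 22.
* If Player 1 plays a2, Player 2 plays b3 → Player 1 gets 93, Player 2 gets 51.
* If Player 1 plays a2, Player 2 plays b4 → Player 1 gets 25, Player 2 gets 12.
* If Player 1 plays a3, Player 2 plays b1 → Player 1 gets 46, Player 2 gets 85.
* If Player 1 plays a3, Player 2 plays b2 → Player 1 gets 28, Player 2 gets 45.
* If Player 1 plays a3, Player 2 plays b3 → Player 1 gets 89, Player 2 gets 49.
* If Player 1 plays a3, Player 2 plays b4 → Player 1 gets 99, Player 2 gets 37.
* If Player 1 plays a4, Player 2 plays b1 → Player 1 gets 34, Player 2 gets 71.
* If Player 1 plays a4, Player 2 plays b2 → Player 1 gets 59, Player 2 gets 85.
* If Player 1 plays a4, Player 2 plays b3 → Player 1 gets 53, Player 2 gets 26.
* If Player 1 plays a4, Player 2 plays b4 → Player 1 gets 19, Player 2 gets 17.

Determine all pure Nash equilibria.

The unique pure-strategy Nash equilibrium is (a1, b1).

(a1, b1): Player 1 gets 94, best alternative 46; Player 2 gets 78, best alternative 24. No profitable deviation — NE.
(a1, b2): Player 1 can switch to a2 (15 → 67). Not NE.
(a1, b3): Player 2 can switch to b1 (17 → 78). Not NE.
(a1, b4): Player 1 can switch to a2 (18 → 25). Not NE.
(a2, b1): Player 1 can switch to a1 (25 → 94). Not NE.
(a2, b2): Player 2 can switch to b1 (22 → 38). Not NE.
(a2, b3): Player 1 can switch to a1 (93 → 96). Not NE.
(a2, b4): Player 1 can switch to a3 (25 → 99). Not NE.
(a3, b1): Player 1 can switch to a1 (46 → 94). Not NE.
(The remaining 7 profiles each have a profitable deviation by the same check.)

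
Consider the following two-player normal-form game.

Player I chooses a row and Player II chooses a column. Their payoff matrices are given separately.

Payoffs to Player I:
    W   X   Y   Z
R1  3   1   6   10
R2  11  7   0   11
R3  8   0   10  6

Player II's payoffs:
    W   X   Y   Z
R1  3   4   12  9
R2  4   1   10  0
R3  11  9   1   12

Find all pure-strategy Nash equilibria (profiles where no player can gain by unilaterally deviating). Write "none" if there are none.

(R1, W): Player I can switch to R2 (3 → 11). Not NE.
(R1, X): Player I can switch to R2 (1 → 7). Not NE.
(R1, Y): Player I can switch to R3 (6 → 10). Not NE.
(R1, Z): Player I can switch to R2 (10 → 11). Not NE.
(R2, W): Player II can switch to Y (4 → 10). Not NE.
(R2, X): Player II can switch to W (1 → 4). Not NE.
(R2, Y): Player I can switch to R1 (0 → 6). Not NE.
(R2, Z): Player II can switch to W (0 → 4). Not NE.
(R3, W): Player I can switch to R2 (8 → 11). Not NE.
(R3, X): Player I can switch to R1 (0 → 1). Not NE.
(R3, Y): Player II can switch to W (1 → 11). Not NE.
(R3, Z): Player I can switch to R1 (6 → 10). Not NE.

none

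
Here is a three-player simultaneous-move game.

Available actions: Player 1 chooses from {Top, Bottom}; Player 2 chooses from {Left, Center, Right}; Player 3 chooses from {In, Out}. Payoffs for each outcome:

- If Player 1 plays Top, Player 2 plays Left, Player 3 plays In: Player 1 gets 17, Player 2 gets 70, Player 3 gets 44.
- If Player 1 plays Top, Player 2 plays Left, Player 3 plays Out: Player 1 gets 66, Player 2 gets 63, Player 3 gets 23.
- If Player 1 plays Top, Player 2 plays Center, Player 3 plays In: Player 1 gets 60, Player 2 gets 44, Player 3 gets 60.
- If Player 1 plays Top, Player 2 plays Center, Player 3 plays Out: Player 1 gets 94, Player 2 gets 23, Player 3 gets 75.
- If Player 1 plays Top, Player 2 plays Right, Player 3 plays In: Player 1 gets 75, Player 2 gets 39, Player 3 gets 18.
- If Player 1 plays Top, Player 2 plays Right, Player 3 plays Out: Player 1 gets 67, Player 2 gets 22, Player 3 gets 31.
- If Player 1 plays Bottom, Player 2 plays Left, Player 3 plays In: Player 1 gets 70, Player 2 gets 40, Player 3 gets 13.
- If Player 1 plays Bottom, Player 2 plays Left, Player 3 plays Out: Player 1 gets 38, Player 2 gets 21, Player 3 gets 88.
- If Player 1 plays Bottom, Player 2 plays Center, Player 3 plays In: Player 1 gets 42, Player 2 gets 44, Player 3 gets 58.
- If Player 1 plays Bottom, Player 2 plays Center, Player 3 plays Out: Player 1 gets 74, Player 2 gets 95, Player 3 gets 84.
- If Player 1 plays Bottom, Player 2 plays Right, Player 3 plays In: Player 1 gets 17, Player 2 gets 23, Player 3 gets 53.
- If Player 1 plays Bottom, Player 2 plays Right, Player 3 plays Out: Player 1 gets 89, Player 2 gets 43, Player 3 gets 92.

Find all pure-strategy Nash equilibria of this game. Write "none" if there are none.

Player 1 against (Left, In): payoffs 17, 70 → best response Bottom.
Player 1 against (Left, Out): payoffs 66, 38 → best response Top.
Player 1 against (Center, In): payoffs 60, 42 → best response Top.
Player 1 against (Center, Out): payoffs 94, 74 → best response Top.
Player 1 against (Right, In): payoffs 75, 17 → best response Top.
Player 1 against (Right, Out): payoffs 67, 89 → best response Bottom.
Player 2 against (Top, In): payoffs 70, 44, 39 → best response Left.
Player 2 against (Top, Out): payoffs 63, 23, 22 → best response Left.
Player 2 against (Bottom, In): payoffs 40, 44, 23 → best response Center.
Player 2 against (Bottom, Out): payoffs 21, 95, 43 → best response Center.
Player 3 against (Top, Left): payoffs 44, 23 → best response In.
Player 3 against (Top, Center): payoffs 60, 75 → best response Out.
Player 3 against (Top, Right): payoffs 18, 31 → best response Out.
Player 3 against (Bottom, Left): payoffs 13, 88 → best response Out.
Player 3 against (Bottom, Center): payoffs 58, 84 → best response Out.
Player 3 against (Bottom, Right): payoffs 53, 92 → best response Out.
No profile is a mutual best response for all players.

This game has no pure Nash equilibrium.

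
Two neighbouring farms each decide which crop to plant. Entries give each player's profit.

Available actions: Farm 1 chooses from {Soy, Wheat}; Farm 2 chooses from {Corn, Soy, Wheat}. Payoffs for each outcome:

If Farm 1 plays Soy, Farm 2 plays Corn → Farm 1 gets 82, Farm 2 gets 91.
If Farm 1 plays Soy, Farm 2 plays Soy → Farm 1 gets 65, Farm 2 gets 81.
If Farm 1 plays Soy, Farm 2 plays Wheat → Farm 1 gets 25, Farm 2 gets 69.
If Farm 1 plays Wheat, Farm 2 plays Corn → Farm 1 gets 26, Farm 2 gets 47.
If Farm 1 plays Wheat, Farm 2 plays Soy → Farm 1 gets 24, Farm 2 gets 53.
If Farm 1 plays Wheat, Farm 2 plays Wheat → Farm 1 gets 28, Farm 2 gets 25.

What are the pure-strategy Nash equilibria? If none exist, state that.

(Soy, Corn): Farm 1 gets 82, best alternative 26; Farm 2 gets 91, best alternative 81. No profitable deviation — NE.
(Soy, Soy): Farm 2 can switch to Corn (81 → 91). Not NE.
(Soy, Wheat): Farm 1 can switch to Wheat (25 → 28). Not NE.
(Wheat, Corn): Farm 1 can switch to Soy (26 → 82). Not NE.
(Wheat, Soy): Farm 1 can switch to Soy (24 → 65). Not NE.
(Wheat, Wheat): Farm 2 can switch to Corn (25 → 47). Not NE.

Pure NE: (Soy, Corn)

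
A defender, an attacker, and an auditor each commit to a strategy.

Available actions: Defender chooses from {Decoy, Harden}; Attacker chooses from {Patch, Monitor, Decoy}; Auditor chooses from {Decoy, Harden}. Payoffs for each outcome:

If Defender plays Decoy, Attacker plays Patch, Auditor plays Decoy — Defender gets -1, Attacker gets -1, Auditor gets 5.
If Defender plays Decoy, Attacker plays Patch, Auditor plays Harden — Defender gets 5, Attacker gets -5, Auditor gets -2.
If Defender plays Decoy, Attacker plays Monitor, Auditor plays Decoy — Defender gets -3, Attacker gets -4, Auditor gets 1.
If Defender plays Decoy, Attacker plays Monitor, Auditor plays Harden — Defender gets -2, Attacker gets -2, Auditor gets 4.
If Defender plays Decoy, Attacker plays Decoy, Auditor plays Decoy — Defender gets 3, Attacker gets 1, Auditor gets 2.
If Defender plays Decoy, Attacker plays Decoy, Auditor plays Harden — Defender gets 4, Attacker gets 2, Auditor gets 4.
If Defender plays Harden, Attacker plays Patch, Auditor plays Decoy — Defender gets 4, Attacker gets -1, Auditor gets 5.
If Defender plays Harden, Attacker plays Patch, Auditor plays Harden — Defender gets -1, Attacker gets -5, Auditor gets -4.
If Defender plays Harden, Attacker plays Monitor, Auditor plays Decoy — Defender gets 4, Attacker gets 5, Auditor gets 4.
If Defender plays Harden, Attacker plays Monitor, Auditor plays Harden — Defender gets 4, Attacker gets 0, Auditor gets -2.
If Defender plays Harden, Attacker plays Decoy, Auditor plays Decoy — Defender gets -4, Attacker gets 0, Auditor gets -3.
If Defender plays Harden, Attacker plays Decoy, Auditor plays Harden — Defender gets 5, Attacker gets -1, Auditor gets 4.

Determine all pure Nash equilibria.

(Decoy, Patch, Decoy): Defender can switch to Harden (-1 → 4). Not NE.
(Decoy, Patch, Harden): Attacker can switch to Monitor (-5 → -2). Not NE.
(Decoy, Monitor, Decoy): Defender can switch to Harden (-3 → 4). Not NE.
(Decoy, Monitor, Harden): Defender can switch to Harden (-2 → 4). Not NE.
(Decoy, Decoy, Decoy): Auditor can switch to Harden (2 → 4). Not NE.
(Decoy, Decoy, Harden): Defender can switch to Harden (4 → 5). Not NE.
(Harden, Patch, Decoy): Attacker can switch to Monitor (-1 → 5). Not NE.
(Harden, Patch, Harden): Defender can switch to Decoy (-1 → 5). Not NE.
(Harden, Monitor, Decoy): Defender gets 4, best alternative -3; Attacker gets 5, best alternative 0; Auditor gets 4, best alternative -2. No profitable deviation — NE.
(Harden, Monitor, Harden): Auditor can switch to Decoy (-2 → 4). Not NE.
(Harden, Decoy, Decoy): Defender can switch to Decoy (-4 → 3). Not NE.
(Harden, Decoy, Harden): Attacker can switch to Monitor (-1 → 0). Not NE.

(Harden, Monitor, Decoy)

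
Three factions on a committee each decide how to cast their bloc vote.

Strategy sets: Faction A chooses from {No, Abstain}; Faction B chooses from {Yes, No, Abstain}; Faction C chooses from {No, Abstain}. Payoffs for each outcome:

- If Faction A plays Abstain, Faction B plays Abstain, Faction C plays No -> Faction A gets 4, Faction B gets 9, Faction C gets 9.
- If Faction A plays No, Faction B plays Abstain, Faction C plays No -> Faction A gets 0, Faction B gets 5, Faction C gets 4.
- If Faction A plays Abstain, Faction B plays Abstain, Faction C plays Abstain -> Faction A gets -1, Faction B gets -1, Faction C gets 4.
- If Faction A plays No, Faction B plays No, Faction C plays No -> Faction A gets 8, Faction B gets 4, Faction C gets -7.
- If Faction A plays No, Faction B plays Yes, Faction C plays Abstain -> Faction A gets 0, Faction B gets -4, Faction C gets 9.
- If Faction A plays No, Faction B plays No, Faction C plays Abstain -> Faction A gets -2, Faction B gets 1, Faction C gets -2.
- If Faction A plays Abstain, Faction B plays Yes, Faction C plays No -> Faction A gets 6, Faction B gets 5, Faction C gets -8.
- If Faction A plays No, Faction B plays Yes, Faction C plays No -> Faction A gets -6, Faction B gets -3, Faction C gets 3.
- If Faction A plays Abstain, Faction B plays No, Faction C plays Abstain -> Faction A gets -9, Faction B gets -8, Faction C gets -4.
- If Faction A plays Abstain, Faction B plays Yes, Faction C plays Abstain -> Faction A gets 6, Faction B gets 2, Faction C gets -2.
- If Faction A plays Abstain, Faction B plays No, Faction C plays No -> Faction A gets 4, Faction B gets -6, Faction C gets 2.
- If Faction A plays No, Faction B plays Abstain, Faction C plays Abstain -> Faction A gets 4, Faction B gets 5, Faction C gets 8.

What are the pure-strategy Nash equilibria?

(No, Yes, No): Faction A can switch to Abstain (-6 → 6). Not NE.
(No, Yes, Abstain): Faction A can switch to Abstain (0 → 6). Not NE.
(No, No, No): Faction B can switch to Abstain (4 → 5). Not NE.
(No, No, Abstain): Faction B can switch to Abstain (1 → 5). Not NE.
(No, Abstain, No): Faction A can switch to Abstain (0 → 4). Not NE.
(No, Abstain, Abstain): Faction A gets 4, best alternative -1; Faction B gets 5, best alternative 1; Faction C gets 8, best alternative 4. No profitable deviation — NE.
(Abstain, Yes, No): Faction B can switch to Abstain (5 → 9). Not NE.
(Abstain, Yes, Abstain): Faction A gets 6, best alternative 0; Faction B gets 2, best alternative -1; Faction C gets -2, best alternative -8. No profitable deviation — NE.
(Abstain, No, No): Faction A can switch to No (4 → 8). Not NE.
(Abstain, No, Abstain): Faction A can switch to No (-9 → -2). Not NE.
(Abstain, Abstain, No): Faction A gets 4, best alternative 0; Faction B gets 9, best alternative 5; Faction C gets 9, best alternative 4. No profitable deviation — NE.
(Abstain, Abstain, Abstain): Faction A can switch to No (-1 → 4). Not NE.

The pure Nash equilibria are (No, Abstain, Abstain); (Abstain, Yes, Abstain); (Abstain, Abstain, No).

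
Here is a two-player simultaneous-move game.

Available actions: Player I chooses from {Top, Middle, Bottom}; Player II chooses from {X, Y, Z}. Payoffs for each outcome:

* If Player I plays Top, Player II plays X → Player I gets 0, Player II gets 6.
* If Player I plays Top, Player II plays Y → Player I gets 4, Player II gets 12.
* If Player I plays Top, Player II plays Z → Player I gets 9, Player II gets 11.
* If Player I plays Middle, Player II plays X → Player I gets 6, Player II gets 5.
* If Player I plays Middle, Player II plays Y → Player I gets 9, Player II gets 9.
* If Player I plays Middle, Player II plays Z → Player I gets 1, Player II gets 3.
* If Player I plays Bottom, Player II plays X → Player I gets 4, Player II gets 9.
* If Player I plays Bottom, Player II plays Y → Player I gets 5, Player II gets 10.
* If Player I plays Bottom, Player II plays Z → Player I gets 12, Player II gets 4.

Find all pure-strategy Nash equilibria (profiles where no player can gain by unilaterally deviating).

Player I against X: payoffs 0, 6, 4 → best response Middle.
Player I against Y: payoffs 4, 9, 5 → best response Middle.
Player I against Z: payoffs 9, 1, 12 → best response Bottom.
Player II against Top: payoffs 6, 12, 11 → best response Y.
Player II against Middle: payoffs 5, 9, 3 → best response Y.
Player II against Bottom: payoffs 9, 10, 4 → best response Y.
Mutual best responses: (Middle, Y).

Pure NE: (Middle, Y)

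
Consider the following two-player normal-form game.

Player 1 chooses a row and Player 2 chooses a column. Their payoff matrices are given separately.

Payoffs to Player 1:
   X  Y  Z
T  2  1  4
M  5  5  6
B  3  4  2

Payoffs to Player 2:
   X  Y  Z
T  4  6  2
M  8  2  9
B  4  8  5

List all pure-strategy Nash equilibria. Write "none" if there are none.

Player 1 against X: payoffs 2, 5, 3 → best response M.
Player 1 against Y: payoffs 1, 5, 4 → best response M.
Player 1 against Z: payoffs 4, 6, 2 → best response M.
Player 2 against T: payoffs 4, 6, 2 → best response Y.
Player 2 against M: payoffs 8, 2, 9 → best response Z.
Player 2 against B: payoffs 4, 8, 5 → best response Y.
Mutual best responses: (M, Z).

The unique pure-strategy Nash equilibrium is (M, Z).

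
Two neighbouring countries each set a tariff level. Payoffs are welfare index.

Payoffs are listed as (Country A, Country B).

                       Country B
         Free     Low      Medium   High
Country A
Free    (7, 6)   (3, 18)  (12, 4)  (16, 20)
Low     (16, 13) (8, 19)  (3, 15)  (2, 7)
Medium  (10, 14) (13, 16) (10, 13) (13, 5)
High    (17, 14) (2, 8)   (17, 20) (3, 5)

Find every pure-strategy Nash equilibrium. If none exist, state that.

Pure-strategy Nash equilibria: (Free, High); (Medium, Low); (High, Medium)

(Free, Free): Country A can switch to Low (7 → 16). Not NE.
(Free, Low): Country A can switch to Low (3 → 8). Not NE.
(Free, Medium): Country A can switch to High (12 → 17). Not NE.
(Free, High): Country A gets 16, best alternative 13; Country B gets 20, best alternative 18. No profitable deviation — NE.
(Low, Free): Country A can switch to High (16 → 17). Not NE.
(Low, Low): Country A can switch to Medium (8 → 13). Not NE.
(Low, Medium): Country A can switch to Free (3 → 12). Not NE.
(Medium, Low): Country A gets 13, best alternative 8; Country B gets 16, best alternative 14. No profitable deviation — NE.
(High, Medium): Country A gets 17, best alternative 12; Country B gets 20, best alternative 14. No profitable deviation — NE.
(The remaining 7 profiles each have a profitable deviation by the same check.)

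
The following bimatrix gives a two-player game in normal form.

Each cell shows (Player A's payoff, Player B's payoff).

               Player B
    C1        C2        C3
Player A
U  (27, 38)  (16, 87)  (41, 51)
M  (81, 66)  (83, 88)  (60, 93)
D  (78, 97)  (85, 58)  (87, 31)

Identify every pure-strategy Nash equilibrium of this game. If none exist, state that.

This game has no pure Nash equilibrium.

(U, C1): Player A can switch to M (27 → 81). Not NE.
(U, C2): Player A can switch to M (16 → 83). Not NE.
(U, C3): Player A can switch to M (41 → 60). Not NE.
(M, C1): Player B can switch to C2 (66 → 88). Not NE.
(M, C2): Player A can switch to D (83 → 85). Not NE.
(M, C3): Player A can switch to D (60 → 87). Not NE.
(The remaining 3 profiles each have a profitable deviation by the same check.)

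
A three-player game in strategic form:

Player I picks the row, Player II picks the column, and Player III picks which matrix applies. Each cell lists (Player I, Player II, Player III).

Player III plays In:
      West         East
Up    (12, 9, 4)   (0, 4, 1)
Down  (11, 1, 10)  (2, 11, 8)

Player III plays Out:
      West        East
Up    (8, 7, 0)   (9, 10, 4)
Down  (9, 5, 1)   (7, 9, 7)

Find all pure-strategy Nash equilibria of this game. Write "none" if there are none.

Player I against (West, In): payoffs 12, 11 → best response Up.
Player I against (West, Out): payoffs 8, 9 → best response Down.
Player I against (East, In): payoffs 0, 2 → best response Down.
Player I against (East, Out): payoffs 9, 7 → best response Up.
Player II against (Up, In): payoffs 9, 4 → best response West.
Player II against (Up, Out): payoffs 7, 10 → best response East.
Player II against (Down, In): payoffs 1, 11 → best response East.
Player II against (Down, Out): payoffs 5, 9 → best response East.
Player III against (Up, West): payoffs 4, 0 → best response In.
Player III against (Up, East): payoffs 1, 4 → best response Out.
Player III against (Down, West): payoffs 10, 1 → best response In.
Player III against (Down, East): payoffs 8, 7 → best response In.
Mutual best responses: (Up, West, In); (Up, East, Out); (Down, East, In).

(Up, West, In); (Up, East, Out); (Down, East, In)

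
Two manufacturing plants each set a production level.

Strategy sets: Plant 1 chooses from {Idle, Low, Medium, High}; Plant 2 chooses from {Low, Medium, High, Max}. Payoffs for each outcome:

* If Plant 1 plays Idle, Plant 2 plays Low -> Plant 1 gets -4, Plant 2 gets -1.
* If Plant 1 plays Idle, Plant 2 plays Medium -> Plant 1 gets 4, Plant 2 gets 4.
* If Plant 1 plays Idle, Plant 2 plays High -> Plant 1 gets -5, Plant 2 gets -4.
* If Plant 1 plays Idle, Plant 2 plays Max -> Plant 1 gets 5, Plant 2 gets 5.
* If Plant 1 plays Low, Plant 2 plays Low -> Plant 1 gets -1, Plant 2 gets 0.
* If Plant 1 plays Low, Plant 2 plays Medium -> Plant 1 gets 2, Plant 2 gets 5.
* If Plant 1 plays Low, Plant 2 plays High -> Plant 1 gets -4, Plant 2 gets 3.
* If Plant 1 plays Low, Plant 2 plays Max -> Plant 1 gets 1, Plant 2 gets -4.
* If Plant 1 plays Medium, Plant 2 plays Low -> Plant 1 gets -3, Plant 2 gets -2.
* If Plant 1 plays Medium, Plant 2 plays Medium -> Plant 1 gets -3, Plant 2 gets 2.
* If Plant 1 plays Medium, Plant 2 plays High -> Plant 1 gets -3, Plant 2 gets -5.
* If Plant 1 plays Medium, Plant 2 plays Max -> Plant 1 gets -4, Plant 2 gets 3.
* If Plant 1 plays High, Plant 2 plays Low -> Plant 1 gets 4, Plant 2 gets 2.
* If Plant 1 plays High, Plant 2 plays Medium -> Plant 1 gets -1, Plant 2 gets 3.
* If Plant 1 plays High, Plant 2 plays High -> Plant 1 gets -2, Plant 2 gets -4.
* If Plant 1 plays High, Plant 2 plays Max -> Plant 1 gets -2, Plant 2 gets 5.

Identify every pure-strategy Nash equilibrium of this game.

The unique pure-strategy Nash equilibrium is (Idle, Max).

(Idle, Low): Plant 1 can switch to Low (-4 → -1). Not NE.
(Idle, Medium): Plant 2 can switch to Max (4 → 5). Not NE.
(Idle, High): Plant 1 can switch to Low (-5 → -4). Not NE.
(Idle, Max): Plant 1 gets 5, best alternative 1; Plant 2 gets 5, best alternative 4. No profitable deviation — NE.
(Low, Low): Plant 1 can switch to High (-1 → 4). Not NE.
(Low, Medium): Plant 1 can switch to Idle (2 → 4). Not NE.
(Low, High): Plant 1 can switch to Medium (-4 → -3). Not NE.
(Low, Max): Plant 1 can switch to Idle (1 → 5). Not NE.
(Medium, Low): Plant 1 can switch to Low (-3 → -1). Not NE.
(Medium, Medium): Plant 1 can switch to Idle (-3 → 4). Not NE.
(Medium, High): Plant 1 can switch to High (-3 → -2). Not NE.
(Medium, Max): Plant 1 can switch to Idle (-4 → 5). Not NE.
(High, Low): Plant 2 can switch to Medium (2 → 3). Not NE.
(The remaining 3 profiles each have a profitable deviation by the same check.)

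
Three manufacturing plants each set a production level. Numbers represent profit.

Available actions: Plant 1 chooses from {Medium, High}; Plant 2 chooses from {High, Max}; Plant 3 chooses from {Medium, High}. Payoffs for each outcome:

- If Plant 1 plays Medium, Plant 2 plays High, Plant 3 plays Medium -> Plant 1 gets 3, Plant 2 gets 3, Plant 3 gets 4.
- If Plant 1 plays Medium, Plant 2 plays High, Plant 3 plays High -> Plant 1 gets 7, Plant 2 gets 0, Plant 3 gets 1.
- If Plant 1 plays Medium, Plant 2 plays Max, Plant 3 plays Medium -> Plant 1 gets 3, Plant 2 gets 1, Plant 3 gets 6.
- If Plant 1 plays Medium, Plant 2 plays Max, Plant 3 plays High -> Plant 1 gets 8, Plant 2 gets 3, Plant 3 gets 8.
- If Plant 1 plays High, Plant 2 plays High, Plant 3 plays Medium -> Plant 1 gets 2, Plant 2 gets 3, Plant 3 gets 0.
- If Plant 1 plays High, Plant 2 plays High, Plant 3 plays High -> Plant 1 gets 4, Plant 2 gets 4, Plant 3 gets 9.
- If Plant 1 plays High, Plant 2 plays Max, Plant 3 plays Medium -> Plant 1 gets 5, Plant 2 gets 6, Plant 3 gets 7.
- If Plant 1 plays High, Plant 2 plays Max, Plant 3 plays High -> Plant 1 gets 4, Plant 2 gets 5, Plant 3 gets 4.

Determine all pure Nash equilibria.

(Medium, High, Medium); (Medium, Max, High); (High, Max, Medium)

(Medium, High, Medium): Plant 1 gets 3, best alternative 2; Plant 2 gets 3, best alternative 1; Plant 3 gets 4, best alternative 1. No profitable deviation — NE.
(Medium, High, High): Plant 2 can switch to Max (0 → 3). Not NE.
(Medium, Max, Medium): Plant 1 can switch to High (3 → 5). Not NE.
(Medium, Max, High): Plant 1 gets 8, best alternative 4; Plant 2 gets 3, best alternative 0; Plant 3 gets 8, best alternative 6. No profitable deviation — NE.
(High, High, Medium): Plant 1 can switch to Medium (2 → 3). Not NE.
(High, High, High): Plant 1 can switch to Medium (4 → 7). Not NE.
(High, Max, Medium): Plant 1 gets 5, best alternative 3; Plant 2 gets 6, best alternative 3; Plant 3 gets 7, best alternative 4. No profitable deviation — NE.
(High, Max, High): Plant 1 can switch to Medium (4 → 8). Not NE.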